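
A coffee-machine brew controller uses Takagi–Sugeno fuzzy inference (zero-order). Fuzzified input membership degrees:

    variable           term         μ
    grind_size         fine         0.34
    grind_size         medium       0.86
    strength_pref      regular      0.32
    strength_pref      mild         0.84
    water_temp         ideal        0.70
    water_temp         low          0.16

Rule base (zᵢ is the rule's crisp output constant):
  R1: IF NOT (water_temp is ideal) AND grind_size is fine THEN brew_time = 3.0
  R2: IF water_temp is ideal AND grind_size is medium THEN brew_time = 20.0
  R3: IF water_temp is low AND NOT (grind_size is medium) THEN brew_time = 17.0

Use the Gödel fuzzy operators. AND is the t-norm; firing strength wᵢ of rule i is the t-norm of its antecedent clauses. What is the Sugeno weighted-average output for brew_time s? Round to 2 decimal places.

15.16

R1 (z=3.0): ¬ideal=1−0.70=0.30, fine=0.34; AND[min(a, b)] → w = 0.30
R2 (z=20.0): ideal=0.70, medium=0.86; AND[min(a, b)] → w = 0.70
R3 (z=17.0): low=0.16, ¬medium=1−0.86=0.14; AND[min(a, b)] → w = 0.14
Weighted average = (0.30·3.0 + 0.70·20.0 + 0.14·17.0) / (0.30 + 0.70 + 0.14)
  = 17.2800 / 1.1400 = 15.16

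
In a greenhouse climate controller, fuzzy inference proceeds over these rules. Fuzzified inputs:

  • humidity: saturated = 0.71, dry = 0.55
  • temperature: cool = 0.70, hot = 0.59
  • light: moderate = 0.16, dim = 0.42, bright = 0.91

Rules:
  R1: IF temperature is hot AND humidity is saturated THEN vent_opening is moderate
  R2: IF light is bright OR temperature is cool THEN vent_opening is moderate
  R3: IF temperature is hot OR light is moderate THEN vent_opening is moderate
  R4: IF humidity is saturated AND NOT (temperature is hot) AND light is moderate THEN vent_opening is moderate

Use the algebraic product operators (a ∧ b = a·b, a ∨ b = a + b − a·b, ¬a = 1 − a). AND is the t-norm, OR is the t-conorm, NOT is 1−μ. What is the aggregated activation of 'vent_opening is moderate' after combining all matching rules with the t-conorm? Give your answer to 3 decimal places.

R1: hot=0.59, saturated=0.71; AND[a·b] → w = 0.4189
R2: bright=0.91, cool=0.70; OR[a + b − a·b] → w = 0.9730
R3: hot=0.59, moderate=0.16; OR[a + b − a·b] → w = 0.6556
R4: saturated=0.71, ¬hot=1−0.59=0.41, moderate=0.16; AND[a·b] → w = 0.0466
Rules with consequent 'moderate': {R1, R2, R3, R4} → strengths 0.4189, 0.9730, 0.6556, 0.0466
Aggregate via t-conorm [a + b − a·b]: 0.9948

0.995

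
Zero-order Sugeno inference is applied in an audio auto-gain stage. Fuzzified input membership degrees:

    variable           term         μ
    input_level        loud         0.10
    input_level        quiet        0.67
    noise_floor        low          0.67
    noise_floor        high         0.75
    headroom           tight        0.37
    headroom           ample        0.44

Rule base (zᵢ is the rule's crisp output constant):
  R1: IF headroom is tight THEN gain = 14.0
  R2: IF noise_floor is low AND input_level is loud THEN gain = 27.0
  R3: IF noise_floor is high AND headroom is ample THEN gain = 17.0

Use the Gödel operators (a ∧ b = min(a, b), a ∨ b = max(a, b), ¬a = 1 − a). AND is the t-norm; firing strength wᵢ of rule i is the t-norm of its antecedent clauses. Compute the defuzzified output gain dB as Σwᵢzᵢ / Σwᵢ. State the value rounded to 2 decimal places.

16.88

R1 (z=14.0): tight=0.37 → w = 0.37
R2 (z=27.0): low=0.67, loud=0.10; AND[min(a, b)] → w = 0.10
R3 (z=17.0): high=0.75, ample=0.44; AND[min(a, b)] → w = 0.44
Weighted average = (0.37·14.0 + 0.10·27.0 + 0.44·17.0) / (0.37 + 0.10 + 0.44)
  = 15.3600 / 0.9100 = 16.88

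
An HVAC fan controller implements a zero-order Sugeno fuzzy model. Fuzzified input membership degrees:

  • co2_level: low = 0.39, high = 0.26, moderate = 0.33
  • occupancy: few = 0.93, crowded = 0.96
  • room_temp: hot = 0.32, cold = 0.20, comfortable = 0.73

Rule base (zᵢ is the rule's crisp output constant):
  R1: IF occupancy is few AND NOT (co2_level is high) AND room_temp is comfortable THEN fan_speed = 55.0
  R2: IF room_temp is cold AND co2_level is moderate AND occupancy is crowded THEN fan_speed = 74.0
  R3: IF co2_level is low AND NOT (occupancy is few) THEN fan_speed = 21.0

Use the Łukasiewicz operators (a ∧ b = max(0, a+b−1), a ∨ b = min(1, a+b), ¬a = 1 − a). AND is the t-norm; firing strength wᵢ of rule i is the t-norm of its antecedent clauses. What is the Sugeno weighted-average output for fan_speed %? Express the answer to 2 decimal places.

55.00

R1 (z=55.0): few=0.93, ¬high=1−0.26=0.74, comfortable=0.73; AND[max(0, a+b−1)] → w = 0.40
R2 (z=74.0): cold=0.20, moderate=0.33, crowded=0.96; AND[max(0, a+b−1)] → w = 0.00
R3 (z=21.0): low=0.39, ¬few=1−0.93=0.07; AND[max(0, a+b−1)] → w = 0.00
Weighted average = (0.40·55.0 + 0.00·74.0 + 0.00·21.0) / (0.40 + 0.00 + 0.00)
  = 22.0000 / 0.4000 = 55.00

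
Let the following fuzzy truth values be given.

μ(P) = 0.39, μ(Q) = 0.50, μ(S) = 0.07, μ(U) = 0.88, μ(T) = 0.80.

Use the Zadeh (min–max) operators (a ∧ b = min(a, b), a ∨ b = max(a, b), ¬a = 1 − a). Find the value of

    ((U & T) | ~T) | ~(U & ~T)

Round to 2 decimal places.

0.80

U & T = min(a, b) on (0.88, 0.80) = 0.80
~T = 1 − 0.80 = 0.20
(U & T) | ~T = max(a, b) on (0.80, 0.20) = 0.80
~T = 1 − 0.80 = 0.20
U & ~T = min(a, b) on (0.88, 0.20) = 0.20
~(U & ~T) = 1 − 0.20 = 0.80
((U & T) | ~T) | ~(U & ~T) = max(a, b) on (0.80, 0.80) = 0.80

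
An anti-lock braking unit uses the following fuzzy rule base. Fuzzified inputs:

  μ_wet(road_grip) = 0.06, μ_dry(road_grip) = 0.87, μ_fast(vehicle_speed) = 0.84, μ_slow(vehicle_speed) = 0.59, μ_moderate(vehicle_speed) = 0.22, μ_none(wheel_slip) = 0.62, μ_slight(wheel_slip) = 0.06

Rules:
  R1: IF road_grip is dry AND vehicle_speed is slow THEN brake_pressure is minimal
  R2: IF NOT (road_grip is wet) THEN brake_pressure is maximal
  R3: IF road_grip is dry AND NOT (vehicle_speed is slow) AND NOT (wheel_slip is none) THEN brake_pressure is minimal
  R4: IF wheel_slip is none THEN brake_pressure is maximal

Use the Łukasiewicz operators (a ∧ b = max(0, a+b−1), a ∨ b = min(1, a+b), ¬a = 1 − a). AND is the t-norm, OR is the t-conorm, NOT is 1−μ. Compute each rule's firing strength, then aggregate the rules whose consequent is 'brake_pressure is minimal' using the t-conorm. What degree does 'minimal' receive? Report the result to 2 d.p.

0.46

R1: dry=0.87, slow=0.59; AND[max(0, a+b−1)] → w = 0.46
R2: ¬wet=1−0.06=0.94 → w = 0.94
R3: dry=0.87, ¬slow=1−0.59=0.41, ¬none=1−0.62=0.38; AND[max(0, a+b−1)] → w = 0.00
R4: none=0.62 → w = 0.62
Rules with consequent 'minimal': {R1, R3} → strengths 0.46, 0.00
Aggregate via t-conorm [min(1, a+b)]: 0.46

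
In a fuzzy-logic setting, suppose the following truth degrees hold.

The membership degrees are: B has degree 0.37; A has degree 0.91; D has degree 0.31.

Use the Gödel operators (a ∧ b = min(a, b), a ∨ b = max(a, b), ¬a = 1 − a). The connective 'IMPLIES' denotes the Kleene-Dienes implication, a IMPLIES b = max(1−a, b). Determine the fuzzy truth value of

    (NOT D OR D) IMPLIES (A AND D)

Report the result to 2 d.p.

NOT D = 1 − 0.31 = 0.69
NOT D OR D = max(a, b) on (0.69, 0.31) = 0.69
A AND D = min(a, b) on (0.91, 0.31) = 0.31
(NOT D OR D) IMPLIES (A AND D)  [Kleene-Dienes: max(1−a, b)] with a=0.69, b=0.31 → 0.31

0.31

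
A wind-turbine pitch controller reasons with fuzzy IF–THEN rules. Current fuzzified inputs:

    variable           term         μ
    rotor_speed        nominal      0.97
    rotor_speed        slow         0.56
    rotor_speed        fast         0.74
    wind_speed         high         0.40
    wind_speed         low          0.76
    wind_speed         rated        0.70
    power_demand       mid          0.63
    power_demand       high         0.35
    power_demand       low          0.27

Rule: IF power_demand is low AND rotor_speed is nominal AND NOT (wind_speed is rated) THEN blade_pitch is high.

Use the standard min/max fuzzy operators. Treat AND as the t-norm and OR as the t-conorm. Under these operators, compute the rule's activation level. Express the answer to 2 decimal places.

0.27

firing strength: low=0.27, nominal=0.97, ¬rated=1−0.70=0.30; AND[min(a, b)] → w = 0.27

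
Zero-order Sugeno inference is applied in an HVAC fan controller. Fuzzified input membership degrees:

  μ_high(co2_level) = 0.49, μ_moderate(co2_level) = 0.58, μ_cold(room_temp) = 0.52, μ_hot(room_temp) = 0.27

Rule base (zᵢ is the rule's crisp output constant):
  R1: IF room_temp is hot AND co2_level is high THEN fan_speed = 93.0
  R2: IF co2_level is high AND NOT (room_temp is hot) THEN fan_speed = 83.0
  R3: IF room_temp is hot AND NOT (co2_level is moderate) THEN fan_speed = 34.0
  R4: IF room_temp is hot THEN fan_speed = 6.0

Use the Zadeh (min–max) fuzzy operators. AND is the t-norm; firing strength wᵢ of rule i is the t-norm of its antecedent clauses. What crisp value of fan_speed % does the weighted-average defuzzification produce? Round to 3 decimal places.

58.908

R1 (z=93.0): hot=0.27, high=0.49; AND[min(a, b)] → w = 0.27
R2 (z=83.0): high=0.49, ¬hot=1−0.27=0.73; AND[min(a, b)] → w = 0.49
R3 (z=34.0): hot=0.27, ¬moderate=1−0.58=0.42; AND[min(a, b)] → w = 0.27
R4 (z=6.0): hot=0.27 → w = 0.27
Weighted average = (0.27·93.0 + 0.49·83.0 + 0.27·34.0 + 0.27·6.0) / (0.27 + 0.49 + 0.27 + 0.27)
  = 76.5800 / 1.3000 = 58.908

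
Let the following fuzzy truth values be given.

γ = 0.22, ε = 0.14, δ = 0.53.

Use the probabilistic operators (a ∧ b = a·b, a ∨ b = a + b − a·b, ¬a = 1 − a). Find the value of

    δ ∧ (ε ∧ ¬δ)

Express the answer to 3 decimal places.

¬δ = 1 − 0.5300 = 0.4700
ε ∧ ¬δ = a·b on (0.1400, 0.4700) = 0.0658
δ ∧ (ε ∧ ¬δ) = a·b on (0.5300, 0.0658) = 0.0349

0.035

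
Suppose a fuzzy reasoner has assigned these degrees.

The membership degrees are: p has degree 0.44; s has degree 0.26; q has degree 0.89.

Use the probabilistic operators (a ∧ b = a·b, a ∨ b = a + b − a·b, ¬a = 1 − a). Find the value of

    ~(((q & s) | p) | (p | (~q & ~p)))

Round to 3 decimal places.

0.226

q & s = a·b on (0.8900, 0.2600) = 0.2314
(q & s) | p = a + b − a·b on (0.2314, 0.4400) = 0.5696
~q = 1 − 0.8900 = 0.1100
~p = 1 − 0.4400 = 0.5600
~q & ~p = a·b on (0.1100, 0.5600) = 0.0616
p | (~q & ~p) = a + b − a·b on (0.4400, 0.0616) = 0.4745
((q & s) | p) | (p | (~q & ~p)) = a + b − a·b on (0.5696, 0.4745) = 0.7738
~(((q & s) | p) | (p | (~q & ~p))) = 1 − 0.7738 = 0.2262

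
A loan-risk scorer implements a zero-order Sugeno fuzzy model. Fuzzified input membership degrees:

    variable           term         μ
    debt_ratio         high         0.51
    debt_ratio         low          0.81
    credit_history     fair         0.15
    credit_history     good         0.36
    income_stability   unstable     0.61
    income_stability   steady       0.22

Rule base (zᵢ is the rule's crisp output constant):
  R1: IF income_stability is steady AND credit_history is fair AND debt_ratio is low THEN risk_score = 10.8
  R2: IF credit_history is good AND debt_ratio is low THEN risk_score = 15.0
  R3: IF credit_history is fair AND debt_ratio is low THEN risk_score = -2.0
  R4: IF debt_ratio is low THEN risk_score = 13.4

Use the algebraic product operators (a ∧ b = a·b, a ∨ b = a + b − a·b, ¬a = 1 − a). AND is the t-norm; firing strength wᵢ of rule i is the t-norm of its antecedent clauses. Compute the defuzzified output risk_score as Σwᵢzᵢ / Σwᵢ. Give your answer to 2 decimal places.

R1 (z=10.8): steady=0.22, fair=0.15, low=0.81; AND[a·b] → w = 0.0267
R2 (z=15.0): good=0.36, low=0.81; AND[a·b] → w = 0.2916
R3 (z=-2.0): fair=0.15, low=0.81; AND[a·b] → w = 0.1215
R4 (z=13.4): low=0.81 → w = 0.8100
Weighted average = (0.0267·10.8 + 0.2916·15.0 + 0.1215·-2.0 + 0.8100·13.4) / (0.0267 + 0.2916 + 0.1215 + 0.8100)
  = 15.2737 / 1.2498 = 12.22

12.22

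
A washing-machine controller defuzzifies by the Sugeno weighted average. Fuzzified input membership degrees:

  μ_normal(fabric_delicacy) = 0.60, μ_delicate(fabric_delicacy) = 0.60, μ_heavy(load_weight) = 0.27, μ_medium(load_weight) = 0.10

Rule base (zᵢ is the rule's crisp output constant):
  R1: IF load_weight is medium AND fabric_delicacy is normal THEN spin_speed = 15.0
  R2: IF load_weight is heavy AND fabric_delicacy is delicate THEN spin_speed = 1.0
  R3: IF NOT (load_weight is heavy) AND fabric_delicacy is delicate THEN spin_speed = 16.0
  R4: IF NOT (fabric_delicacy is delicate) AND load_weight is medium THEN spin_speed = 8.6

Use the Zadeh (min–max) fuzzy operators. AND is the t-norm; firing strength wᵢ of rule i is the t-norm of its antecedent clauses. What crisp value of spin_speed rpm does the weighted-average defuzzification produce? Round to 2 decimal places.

11.43

R1 (z=15.0): medium=0.10, normal=0.60; AND[min(a, b)] → w = 0.10
R2 (z=1.0): heavy=0.27, delicate=0.60; AND[min(a, b)] → w = 0.27
R3 (z=16.0): ¬heavy=1−0.27=0.73, delicate=0.60; AND[min(a, b)] → w = 0.60
R4 (z=8.6): ¬delicate=1−0.60=0.40, medium=0.10; AND[min(a, b)] → w = 0.10
Weighted average = (0.10·15.0 + 0.27·1.0 + 0.60·16.0 + 0.10·8.6) / (0.10 + 0.27 + 0.60 + 0.10)
  = 12.2300 / 1.0700 = 11.43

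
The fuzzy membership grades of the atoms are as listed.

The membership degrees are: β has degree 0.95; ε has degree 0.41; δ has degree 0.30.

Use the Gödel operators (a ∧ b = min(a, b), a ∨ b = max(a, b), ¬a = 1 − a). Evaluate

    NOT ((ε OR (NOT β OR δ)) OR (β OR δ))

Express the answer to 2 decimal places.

0.05

NOT β = 1 − 0.95 = 0.05
NOT β OR δ = max(a, b) on (0.05, 0.30) = 0.30
ε OR (NOT β OR δ) = max(a, b) on (0.41, 0.30) = 0.41
β OR δ = max(a, b) on (0.95, 0.30) = 0.95
(ε OR (NOT β OR δ)) OR (β OR δ) = max(a, b) on (0.41, 0.95) = 0.95
NOT ((ε OR (NOT β OR δ)) OR (β OR δ)) = 1 − 0.95 = 0.05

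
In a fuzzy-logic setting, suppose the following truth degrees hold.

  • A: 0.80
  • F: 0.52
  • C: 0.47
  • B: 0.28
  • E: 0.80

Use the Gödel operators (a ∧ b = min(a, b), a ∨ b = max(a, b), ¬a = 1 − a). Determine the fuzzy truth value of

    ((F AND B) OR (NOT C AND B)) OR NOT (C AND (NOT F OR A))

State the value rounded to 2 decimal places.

F AND B = min(a, b) on (0.52, 0.28) = 0.28
NOT C = 1 − 0.47 = 0.53
NOT C AND B = min(a, b) on (0.53, 0.28) = 0.28
(F AND B) OR (NOT C AND B) = max(a, b) on (0.28, 0.28) = 0.28
NOT F = 1 − 0.52 = 0.48
NOT F OR A = max(a, b) on (0.48, 0.80) = 0.80
C AND (NOT F OR A) = min(a, b) on (0.47, 0.80) = 0.47
NOT (C AND (NOT F OR A)) = 1 − 0.47 = 0.53
((F AND B) OR (NOT C AND B)) OR NOT (C AND (NOT F OR A)) = max(a, b) on (0.28, 0.53) = 0.53

0.53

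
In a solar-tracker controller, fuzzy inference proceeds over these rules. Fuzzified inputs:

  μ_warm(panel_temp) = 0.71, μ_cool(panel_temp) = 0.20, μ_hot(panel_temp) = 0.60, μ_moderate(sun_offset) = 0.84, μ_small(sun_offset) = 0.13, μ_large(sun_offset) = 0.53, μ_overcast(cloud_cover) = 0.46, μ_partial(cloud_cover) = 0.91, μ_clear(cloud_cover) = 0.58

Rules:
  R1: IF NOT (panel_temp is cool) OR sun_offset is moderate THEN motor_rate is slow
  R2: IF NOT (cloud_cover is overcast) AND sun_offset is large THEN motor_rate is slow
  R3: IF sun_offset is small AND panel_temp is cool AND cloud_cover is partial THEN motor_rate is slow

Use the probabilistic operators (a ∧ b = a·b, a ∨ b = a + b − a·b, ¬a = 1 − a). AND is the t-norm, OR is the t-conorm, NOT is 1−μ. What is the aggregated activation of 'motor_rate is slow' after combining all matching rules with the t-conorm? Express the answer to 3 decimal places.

R1: ¬cool=1−0.20=0.80, moderate=0.84; OR[a + b − a·b] → w = 0.9680
R2: ¬overcast=1−0.46=0.54, large=0.53; AND[a·b] → w = 0.2862
R3: small=0.13, cool=0.20, partial=0.91; AND[a·b] → w = 0.0237
Rules with consequent 'slow': {R1, R2, R3} → strengths 0.9680, 0.2862, 0.0237
Aggregate via t-conorm [a + b − a·b]: 0.9777

0.978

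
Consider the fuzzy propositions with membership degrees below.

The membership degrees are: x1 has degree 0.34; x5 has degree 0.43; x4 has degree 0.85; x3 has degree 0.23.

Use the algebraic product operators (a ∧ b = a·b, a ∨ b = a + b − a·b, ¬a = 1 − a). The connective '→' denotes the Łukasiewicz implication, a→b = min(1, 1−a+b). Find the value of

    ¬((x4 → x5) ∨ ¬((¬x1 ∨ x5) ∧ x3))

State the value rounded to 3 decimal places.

x4 → x5  [Łukasiewicz: min(1, 1−a+b)] with a=0.8500, b=0.4300 → 0.5800
¬x1 = 1 − 0.3400 = 0.6600
¬x1 ∨ x5 = a + b − a·b on (0.6600, 0.4300) = 0.8062
(¬x1 ∨ x5) ∧ x3 = a·b on (0.8062, 0.2300) = 0.1854
¬((¬x1 ∨ x5) ∧ x3) = 1 − 0.1854 = 0.8146
(x4 → x5) ∨ ¬((¬x1 ∨ x5) ∧ x3) = a + b − a·b on (0.5800, 0.8146) = 0.9221
¬((x4 → x5) ∨ ¬((¬x1 ∨ x5) ∧ x3)) = 1 − 0.9221 = 0.0779

0.078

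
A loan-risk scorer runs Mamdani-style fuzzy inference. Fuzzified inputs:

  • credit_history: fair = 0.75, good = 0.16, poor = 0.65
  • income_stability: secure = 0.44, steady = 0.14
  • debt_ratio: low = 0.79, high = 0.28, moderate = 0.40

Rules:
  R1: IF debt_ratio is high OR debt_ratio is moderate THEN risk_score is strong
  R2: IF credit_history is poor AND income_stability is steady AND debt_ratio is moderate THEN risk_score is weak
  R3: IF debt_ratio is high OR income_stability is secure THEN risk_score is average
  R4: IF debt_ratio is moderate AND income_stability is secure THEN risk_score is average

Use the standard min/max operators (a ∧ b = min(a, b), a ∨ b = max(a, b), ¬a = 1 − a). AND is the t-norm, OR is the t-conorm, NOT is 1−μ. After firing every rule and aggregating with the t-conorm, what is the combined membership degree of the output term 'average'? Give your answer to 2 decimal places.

R1: high=0.28, moderate=0.40; OR[max(a, b)] → w = 0.40
R2: poor=0.65, steady=0.14, moderate=0.40; AND[min(a, b)] → w = 0.14
R3: high=0.28, secure=0.44; OR[max(a, b)] → w = 0.44
R4: moderate=0.40, secure=0.44; AND[min(a, b)] → w = 0.40
Rules with consequent 'average': {R3, R4} → strengths 0.44, 0.40
Aggregate via t-conorm [max(a, b)]: 0.44

0.44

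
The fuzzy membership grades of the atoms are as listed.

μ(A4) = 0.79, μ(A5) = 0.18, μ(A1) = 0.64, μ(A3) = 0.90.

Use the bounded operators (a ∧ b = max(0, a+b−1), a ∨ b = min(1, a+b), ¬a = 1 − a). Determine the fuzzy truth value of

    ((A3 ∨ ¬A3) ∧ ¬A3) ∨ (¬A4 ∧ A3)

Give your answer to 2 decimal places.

¬A3 = 1 − 0.90 = 0.10
A3 ∨ ¬A3 = min(1, a+b) on (0.90, 0.10) = 1.00
¬A3 = 1 − 0.90 = 0.10
(A3 ∨ ¬A3) ∧ ¬A3 = max(0, a+b−1) on (1.00, 0.10) = 0.10
¬A4 = 1 − 0.79 = 0.21
¬A4 ∧ A3 = max(0, a+b−1) on (0.21, 0.90) = 0.11
((A3 ∨ ¬A3) ∧ ¬A3) ∨ (¬A4 ∧ A3) = min(1, a+b) on (0.10, 0.11) = 0.21

0.21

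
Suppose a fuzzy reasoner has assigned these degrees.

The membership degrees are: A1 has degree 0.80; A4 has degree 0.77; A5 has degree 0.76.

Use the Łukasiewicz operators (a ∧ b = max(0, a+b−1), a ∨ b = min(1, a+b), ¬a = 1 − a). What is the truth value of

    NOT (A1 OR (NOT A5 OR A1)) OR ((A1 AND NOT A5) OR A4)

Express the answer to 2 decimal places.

0.81

NOT A5 = 1 − 0.76 = 0.24
NOT A5 OR A1 = min(1, a+b) on (0.24, 0.80) = 1.00
A1 OR (NOT A5 OR A1) = min(1, a+b) on (0.80, 1.00) = 1.00
NOT (A1 OR (NOT A5 OR A1)) = 1 − 1.00 = 0.00
NOT A5 = 1 − 0.76 = 0.24
A1 AND NOT A5 = max(0, a+b−1) on (0.80, 0.24) = 0.04
(A1 AND NOT A5) OR A4 = min(1, a+b) on (0.04, 0.77) = 0.81
NOT (A1 OR (NOT A5 OR A1)) OR ((A1 AND NOT A5) OR A4) = min(1, a+b) on (0.00, 0.81) = 0.81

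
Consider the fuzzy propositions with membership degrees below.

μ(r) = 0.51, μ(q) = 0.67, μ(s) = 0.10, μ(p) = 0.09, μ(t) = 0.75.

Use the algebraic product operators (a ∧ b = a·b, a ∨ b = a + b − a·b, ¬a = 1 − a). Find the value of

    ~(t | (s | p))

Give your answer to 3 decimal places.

0.205

s | p = a + b − a·b on (0.1000, 0.0900) = 0.1810
t | (s | p) = a + b − a·b on (0.7500, 0.1810) = 0.7953
~(t | (s | p)) = 1 − 0.7953 = 0.2047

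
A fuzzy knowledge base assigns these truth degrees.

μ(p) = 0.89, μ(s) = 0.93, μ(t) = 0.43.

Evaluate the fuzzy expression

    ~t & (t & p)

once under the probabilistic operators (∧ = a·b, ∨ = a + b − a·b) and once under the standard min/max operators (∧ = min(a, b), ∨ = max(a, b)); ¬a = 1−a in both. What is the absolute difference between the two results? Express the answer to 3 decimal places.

0.212

Under probabilistic:
  ~t = 1 − 0.4300 = 0.5700
  t & p = a·b on (0.4300, 0.8900) = 0.3827
  ~t & (t & p) = a·b on (0.5700, 0.3827) = 0.2181
  → value = 0.2181
Under standard min/max:
  ~t = 1 − 0.43 = 0.57
  t & p = min(a, b) on (0.43, 0.89) = 0.43
  ~t & (t & p) = min(a, b) on (0.57, 0.43) = 0.43
  → value = 0.4300
|0.2181 − 0.4300| = 0.212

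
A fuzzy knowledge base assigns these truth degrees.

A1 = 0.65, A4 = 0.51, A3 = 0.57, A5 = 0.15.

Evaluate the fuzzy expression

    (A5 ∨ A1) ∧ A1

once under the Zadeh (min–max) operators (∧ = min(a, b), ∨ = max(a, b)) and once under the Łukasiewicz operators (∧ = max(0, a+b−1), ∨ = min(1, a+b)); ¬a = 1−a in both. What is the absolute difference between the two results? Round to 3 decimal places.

0.200

Under Zadeh (min–max):
  A5 ∨ A1 = max(a, b) on (0.15, 0.65) = 0.65
  (A5 ∨ A1) ∧ A1 = min(a, b) on (0.65, 0.65) = 0.65
  → value = 0.6500
Under Łukasiewicz:
  A5 ∨ A1 = min(1, a+b) on (0.15, 0.65) = 0.80
  (A5 ∨ A1) ∧ A1 = max(0, a+b−1) on (0.80, 0.65) = 0.45
  → value = 0.4500
|0.6500 − 0.4500| = 0.200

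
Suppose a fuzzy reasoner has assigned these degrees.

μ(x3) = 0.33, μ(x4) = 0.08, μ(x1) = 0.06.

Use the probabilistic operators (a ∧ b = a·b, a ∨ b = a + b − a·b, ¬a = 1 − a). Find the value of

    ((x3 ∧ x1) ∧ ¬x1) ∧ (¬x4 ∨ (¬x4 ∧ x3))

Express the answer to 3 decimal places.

x3 ∧ x1 = a·b on (0.3300, 0.0600) = 0.0198
¬x1 = 1 − 0.0600 = 0.9400
(x3 ∧ x1) ∧ ¬x1 = a·b on (0.0198, 0.9400) = 0.0186
¬x4 = 1 − 0.0800 = 0.9200
¬x4 = 1 − 0.0800 = 0.9200
¬x4 ∧ x3 = a·b on (0.9200, 0.3300) = 0.3036
¬x4 ∨ (¬x4 ∧ x3) = a + b − a·b on (0.9200, 0.3036) = 0.9443
((x3 ∧ x1) ∧ ¬x1) ∧ (¬x4 ∨ (¬x4 ∧ x3)) = a·b on (0.0186, 0.9443) = 0.0176

0.018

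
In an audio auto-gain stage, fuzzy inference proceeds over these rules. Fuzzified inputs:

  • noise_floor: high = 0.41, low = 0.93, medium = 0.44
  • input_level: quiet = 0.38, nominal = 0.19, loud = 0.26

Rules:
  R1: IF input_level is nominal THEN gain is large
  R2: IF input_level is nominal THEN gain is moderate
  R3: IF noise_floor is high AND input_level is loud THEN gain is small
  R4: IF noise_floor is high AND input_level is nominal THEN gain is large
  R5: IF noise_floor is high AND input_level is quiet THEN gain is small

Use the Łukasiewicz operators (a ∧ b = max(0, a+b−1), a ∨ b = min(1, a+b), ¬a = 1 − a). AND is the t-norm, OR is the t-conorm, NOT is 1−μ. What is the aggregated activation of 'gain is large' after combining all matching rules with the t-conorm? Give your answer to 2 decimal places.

R1: nominal=0.19 → w = 0.19
R2: nominal=0.19 → w = 0.19
R3: high=0.41, loud=0.26; AND[max(0, a+b−1)] → w = 0.00
R4: high=0.41, nominal=0.19; AND[max(0, a+b−1)] → w = 0.00
R5: high=0.41, quiet=0.38; AND[max(0, a+b−1)] → w = 0.00
Rules with consequent 'large': {R1, R4} → strengths 0.19, 0.00
Aggregate via t-conorm [min(1, a+b)]: 0.19

0.19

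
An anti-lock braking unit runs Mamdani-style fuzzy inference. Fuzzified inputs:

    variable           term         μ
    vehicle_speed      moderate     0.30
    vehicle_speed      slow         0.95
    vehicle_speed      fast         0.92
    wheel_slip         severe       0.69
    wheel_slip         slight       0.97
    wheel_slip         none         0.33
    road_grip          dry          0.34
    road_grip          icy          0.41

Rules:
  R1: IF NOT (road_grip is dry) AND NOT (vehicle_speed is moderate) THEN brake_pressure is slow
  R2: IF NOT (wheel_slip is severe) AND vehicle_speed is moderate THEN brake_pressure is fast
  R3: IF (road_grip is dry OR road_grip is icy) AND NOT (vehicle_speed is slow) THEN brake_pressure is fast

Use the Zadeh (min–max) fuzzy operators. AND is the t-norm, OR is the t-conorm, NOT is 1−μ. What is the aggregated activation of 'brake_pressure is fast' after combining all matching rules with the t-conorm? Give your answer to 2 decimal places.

R1: ¬dry=1−0.34=0.66, ¬moderate=1−0.30=0.70; AND[min(a, b)] → w = 0.66
R2: ¬severe=1−0.69=0.31, moderate=0.30; AND[min(a, b)] → w = 0.30
R3: (dry=0.34 OR icy=0.41) = 0.41; AND[min(a, b)] with ¬slow=1−0.95=0.05 → w = 0.05
Rules with consequent 'fast': {R2, R3} → strengths 0.30, 0.05
Aggregate via t-conorm [max(a, b)]: 0.30

0.30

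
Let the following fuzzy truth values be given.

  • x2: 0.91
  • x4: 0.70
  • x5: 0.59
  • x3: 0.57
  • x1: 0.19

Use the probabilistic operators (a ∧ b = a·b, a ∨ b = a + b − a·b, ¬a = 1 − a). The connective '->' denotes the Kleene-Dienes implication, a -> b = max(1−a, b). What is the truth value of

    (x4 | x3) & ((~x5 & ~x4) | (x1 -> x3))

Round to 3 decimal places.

0.726

x4 | x3 = a + b − a·b on (0.7000, 0.5700) = 0.8710
~x5 = 1 − 0.5900 = 0.4100
~x4 = 1 − 0.7000 = 0.3000
~x5 & ~x4 = a·b on (0.4100, 0.3000) = 0.1230
x1 -> x3  [Kleene-Dienes: max(1−a, b)] with a=0.1900, b=0.5700 → 0.8100
(~x5 & ~x4) | (x1 -> x3) = a + b − a·b on (0.1230, 0.8100) = 0.8334
(x4 | x3) & ((~x5 & ~x4) | (x1 -> x3)) = a·b on (0.8710, 0.8334) = 0.7259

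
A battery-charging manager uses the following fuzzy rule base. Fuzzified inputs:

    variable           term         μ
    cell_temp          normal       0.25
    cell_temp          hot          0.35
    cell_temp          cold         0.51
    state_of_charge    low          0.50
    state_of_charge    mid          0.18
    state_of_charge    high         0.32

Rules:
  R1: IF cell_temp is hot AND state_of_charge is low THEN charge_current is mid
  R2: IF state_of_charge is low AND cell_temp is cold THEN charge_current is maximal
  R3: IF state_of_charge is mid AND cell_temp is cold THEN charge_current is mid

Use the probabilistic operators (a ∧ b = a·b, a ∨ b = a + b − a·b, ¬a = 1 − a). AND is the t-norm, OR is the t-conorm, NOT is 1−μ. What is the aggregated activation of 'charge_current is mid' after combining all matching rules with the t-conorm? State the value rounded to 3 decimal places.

R1: hot=0.35, low=0.50; AND[a·b] → w = 0.1750
R2: low=0.50, cold=0.51; AND[a·b] → w = 0.2550
R3: mid=0.18, cold=0.51; AND[a·b] → w = 0.0918
Rules with consequent 'mid': {R1, R3} → strengths 0.1750, 0.0918
Aggregate via t-conorm [a + b − a·b]: 0.2507

0.251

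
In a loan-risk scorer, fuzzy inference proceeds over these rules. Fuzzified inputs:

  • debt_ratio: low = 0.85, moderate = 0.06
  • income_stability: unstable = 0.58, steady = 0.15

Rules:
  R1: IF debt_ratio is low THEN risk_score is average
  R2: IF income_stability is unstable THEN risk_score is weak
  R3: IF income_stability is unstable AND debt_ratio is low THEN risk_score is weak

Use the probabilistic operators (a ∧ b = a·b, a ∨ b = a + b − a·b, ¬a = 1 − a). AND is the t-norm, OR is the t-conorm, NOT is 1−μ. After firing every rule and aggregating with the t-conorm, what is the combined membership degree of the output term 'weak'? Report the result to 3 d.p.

0.787

R1: low=0.85 → w = 0.8500
R2: unstable=0.58 → w = 0.5800
R3: unstable=0.58, low=0.85; AND[a·b] → w = 0.4930
Rules with consequent 'weak': {R2, R3} → strengths 0.5800, 0.4930
Aggregate via t-conorm [a + b − a·b]: 0.7871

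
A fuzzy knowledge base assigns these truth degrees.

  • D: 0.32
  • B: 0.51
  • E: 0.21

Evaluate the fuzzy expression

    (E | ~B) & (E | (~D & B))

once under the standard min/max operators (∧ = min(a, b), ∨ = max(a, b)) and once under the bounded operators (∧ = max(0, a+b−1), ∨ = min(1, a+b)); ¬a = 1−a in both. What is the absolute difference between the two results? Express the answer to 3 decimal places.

Under standard min/max:
  ~B = 1 − 0.51 = 0.49
  E | ~B = max(a, b) on (0.21, 0.49) = 0.49
  ~D = 1 − 0.32 = 0.68
  ~D & B = min(a, b) on (0.68, 0.51) = 0.51
  E | (~D & B) = max(a, b) on (0.21, 0.51) = 0.51
  (E | ~B) & (E | (~D & B)) = min(a, b) on (0.49, 0.51) = 0.49
  → value = 0.4900
Under bounded:
  ~B = 1 − 0.51 = 0.49
  E | ~B = min(1, a+b) on (0.21, 0.49) = 0.70
  ~D = 1 − 0.32 = 0.68
  ~D & B = max(0, a+b−1) on (0.68, 0.51) = 0.19
  E | (~D & B) = min(1, a+b) on (0.21, 0.19) = 0.40
  (E | ~B) & (E | (~D & B)) = max(0, a+b−1) on (0.70, 0.40) = 0.10
  → value = 0.1000
|0.4900 − 0.1000| = 0.390

0.390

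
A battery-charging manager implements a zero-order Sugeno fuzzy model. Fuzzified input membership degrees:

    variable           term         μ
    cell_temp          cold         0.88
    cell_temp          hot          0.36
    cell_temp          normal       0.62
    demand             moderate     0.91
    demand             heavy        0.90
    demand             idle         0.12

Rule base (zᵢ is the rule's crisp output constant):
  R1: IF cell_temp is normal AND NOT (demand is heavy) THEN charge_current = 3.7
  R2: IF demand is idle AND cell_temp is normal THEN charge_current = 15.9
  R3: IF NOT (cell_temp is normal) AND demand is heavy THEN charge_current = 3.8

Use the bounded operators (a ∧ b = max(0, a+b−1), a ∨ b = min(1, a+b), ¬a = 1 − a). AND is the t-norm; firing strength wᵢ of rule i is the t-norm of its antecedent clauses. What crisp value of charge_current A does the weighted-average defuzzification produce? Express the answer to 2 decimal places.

R1 (z=3.7): normal=0.62, ¬heavy=1−0.90=0.10; AND[max(0, a+b−1)] → w = 0.00
R2 (z=15.9): idle=0.12, normal=0.62; AND[max(0, a+b−1)] → w = 0.00
R3 (z=3.8): ¬normal=1−0.62=0.38, heavy=0.90; AND[max(0, a+b−1)] → w = 0.28
Weighted average = (0.00·3.7 + 0.00·15.9 + 0.28·3.8) / (0.00 + 0.00 + 0.28)
  = 1.0640 / 0.2800 = 3.80

3.80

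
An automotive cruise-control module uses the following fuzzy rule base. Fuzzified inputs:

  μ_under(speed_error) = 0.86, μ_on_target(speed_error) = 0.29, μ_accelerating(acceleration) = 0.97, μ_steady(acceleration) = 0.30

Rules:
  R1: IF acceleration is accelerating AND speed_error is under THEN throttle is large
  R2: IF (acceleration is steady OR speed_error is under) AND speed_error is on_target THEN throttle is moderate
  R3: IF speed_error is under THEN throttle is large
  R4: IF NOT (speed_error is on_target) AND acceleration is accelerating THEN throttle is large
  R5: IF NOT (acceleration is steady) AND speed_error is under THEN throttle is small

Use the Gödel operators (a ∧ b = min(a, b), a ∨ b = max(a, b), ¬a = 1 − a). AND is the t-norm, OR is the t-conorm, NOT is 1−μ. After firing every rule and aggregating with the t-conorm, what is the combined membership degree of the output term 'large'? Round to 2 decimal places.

R1: accelerating=0.97, under=0.86; AND[min(a, b)] → w = 0.86
R2: (steady=0.30 OR under=0.86) = 0.86; AND[min(a, b)] with on_target=0.29 → w = 0.29
R3: under=0.86 → w = 0.86
R4: ¬on_target=1−0.29=0.71, accelerating=0.97; AND[min(a, b)] → w = 0.71
R5: ¬steady=1−0.30=0.70, under=0.86; AND[min(a, b)] → w = 0.70
Rules with consequent 'large': {R1, R3, R4} → strengths 0.86, 0.86, 0.71
Aggregate via t-conorm [max(a, b)]: 0.86

0.86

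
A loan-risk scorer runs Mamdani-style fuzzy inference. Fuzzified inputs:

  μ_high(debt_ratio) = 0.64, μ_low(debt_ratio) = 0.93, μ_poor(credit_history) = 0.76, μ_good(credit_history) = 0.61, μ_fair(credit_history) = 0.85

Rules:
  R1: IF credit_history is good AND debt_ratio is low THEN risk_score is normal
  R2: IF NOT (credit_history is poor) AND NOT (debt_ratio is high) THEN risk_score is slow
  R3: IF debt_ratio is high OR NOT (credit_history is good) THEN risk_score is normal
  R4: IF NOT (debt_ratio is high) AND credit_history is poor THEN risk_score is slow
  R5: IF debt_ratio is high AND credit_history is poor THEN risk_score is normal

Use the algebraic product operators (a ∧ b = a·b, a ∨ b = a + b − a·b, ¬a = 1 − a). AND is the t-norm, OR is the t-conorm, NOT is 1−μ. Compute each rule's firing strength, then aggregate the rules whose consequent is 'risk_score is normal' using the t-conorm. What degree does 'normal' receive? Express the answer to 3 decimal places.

R1: good=0.61, low=0.93; AND[a·b] → w = 0.5673
R2: ¬poor=1−0.76=0.24, ¬high=1−0.64=0.36; AND[a·b] → w = 0.0864
R3: high=0.64, ¬good=1−0.61=0.39; OR[a + b − a·b] → w = 0.7804
R4: ¬high=1−0.64=0.36, poor=0.76; AND[a·b] → w = 0.2736
R5: high=0.64, poor=0.76; AND[a·b] → w = 0.4864
Rules with consequent 'normal': {R1, R3, R5} → strengths 0.5673, 0.7804, 0.4864
Aggregate via t-conorm [a + b − a·b]: 0.9512

0.951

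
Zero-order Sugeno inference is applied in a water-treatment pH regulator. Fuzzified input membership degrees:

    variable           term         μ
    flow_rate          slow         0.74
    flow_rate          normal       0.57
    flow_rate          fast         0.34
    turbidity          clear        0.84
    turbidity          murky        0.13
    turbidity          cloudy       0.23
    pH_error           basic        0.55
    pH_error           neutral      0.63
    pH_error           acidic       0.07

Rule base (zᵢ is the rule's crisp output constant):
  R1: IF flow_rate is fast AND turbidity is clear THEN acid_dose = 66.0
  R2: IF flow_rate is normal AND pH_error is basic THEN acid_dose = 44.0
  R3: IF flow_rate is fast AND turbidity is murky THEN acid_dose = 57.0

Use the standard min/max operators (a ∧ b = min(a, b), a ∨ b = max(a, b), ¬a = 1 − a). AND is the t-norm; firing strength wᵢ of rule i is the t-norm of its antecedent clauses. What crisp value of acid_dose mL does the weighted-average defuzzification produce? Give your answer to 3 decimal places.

R1 (z=66.0): fast=0.34, clear=0.84; AND[min(a, b)] → w = 0.34
R2 (z=44.0): normal=0.57, basic=0.55; AND[min(a, b)] → w = 0.55
R3 (z=57.0): fast=0.34, murky=0.13; AND[min(a, b)] → w = 0.13
Weighted average = (0.34·66.0 + 0.55·44.0 + 0.13·57.0) / (0.34 + 0.55 + 0.13)
  = 54.0500 / 1.0200 = 52.990

52.990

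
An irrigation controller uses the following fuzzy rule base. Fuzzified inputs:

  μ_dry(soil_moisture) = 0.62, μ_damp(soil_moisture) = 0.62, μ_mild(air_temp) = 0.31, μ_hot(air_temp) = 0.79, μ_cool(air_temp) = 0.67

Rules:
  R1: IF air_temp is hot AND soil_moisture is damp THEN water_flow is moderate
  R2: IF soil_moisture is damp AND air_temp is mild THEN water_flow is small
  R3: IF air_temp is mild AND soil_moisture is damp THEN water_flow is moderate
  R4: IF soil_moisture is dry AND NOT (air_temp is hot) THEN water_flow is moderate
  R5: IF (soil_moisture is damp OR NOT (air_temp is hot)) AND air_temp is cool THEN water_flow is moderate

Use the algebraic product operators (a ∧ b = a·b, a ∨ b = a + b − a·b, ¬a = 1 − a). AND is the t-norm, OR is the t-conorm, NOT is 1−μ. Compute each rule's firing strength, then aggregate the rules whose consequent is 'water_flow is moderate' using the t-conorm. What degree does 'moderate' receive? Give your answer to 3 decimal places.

R1: hot=0.79, damp=0.62; AND[a·b] → w = 0.4898
R2: damp=0.62, mild=0.31; AND[a·b] → w = 0.1922
R3: mild=0.31, damp=0.62; AND[a·b] → w = 0.1922
R4: dry=0.62, ¬hot=1−0.79=0.21; AND[a·b] → w = 0.1302
R5: (damp=0.62 OR ¬hot=1−0.79=0.21) = 0.6998; AND[a·b] with cool=0.67 → w = 0.4689
Rules with consequent 'moderate': {R1, R3, R4, R5} → strengths 0.4898, 0.1922, 0.1302, 0.4689
Aggregate via t-conorm [a + b − a·b]: 0.8096

0.810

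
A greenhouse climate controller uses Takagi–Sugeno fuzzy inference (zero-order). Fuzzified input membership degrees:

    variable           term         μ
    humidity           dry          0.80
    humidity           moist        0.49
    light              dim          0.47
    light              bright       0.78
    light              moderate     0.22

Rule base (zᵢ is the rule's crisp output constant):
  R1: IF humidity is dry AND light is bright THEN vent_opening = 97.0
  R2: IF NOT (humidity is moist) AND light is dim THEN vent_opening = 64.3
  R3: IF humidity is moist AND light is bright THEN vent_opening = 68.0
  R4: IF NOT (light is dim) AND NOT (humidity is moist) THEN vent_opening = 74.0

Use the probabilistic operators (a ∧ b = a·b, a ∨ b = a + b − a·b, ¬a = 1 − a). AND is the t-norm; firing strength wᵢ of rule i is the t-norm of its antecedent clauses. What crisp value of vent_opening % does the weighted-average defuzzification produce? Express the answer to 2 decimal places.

80.42

R1 (z=97.0): dry=0.80, bright=0.78; AND[a·b] → w = 0.6240
R2 (z=64.3): ¬moist=1−0.49=0.51, dim=0.47; AND[a·b] → w = 0.2397
R3 (z=68.0): moist=0.49, bright=0.78; AND[a·b] → w = 0.3822
R4 (z=74.0): ¬dim=1−0.47=0.53, ¬moist=1−0.49=0.51; AND[a·b] → w = 0.2703
Weighted average = (0.6240·97.0 + 0.2397·64.3 + 0.3822·68.0 + 0.2703·74.0) / (0.6240 + 0.2397 + 0.3822 + 0.2703)
  = 121.9325 / 1.5162 = 80.42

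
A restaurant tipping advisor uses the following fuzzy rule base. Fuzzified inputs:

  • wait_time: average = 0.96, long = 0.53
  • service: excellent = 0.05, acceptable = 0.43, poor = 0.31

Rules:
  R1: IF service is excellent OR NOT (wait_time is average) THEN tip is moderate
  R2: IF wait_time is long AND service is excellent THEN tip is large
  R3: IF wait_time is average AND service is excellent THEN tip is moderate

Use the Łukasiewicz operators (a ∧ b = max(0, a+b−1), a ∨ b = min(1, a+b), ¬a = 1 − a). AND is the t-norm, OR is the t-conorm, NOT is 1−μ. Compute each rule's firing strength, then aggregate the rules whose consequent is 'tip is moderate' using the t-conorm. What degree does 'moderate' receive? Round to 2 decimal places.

0.10

R1: excellent=0.05, ¬average=1−0.96=0.04; OR[min(1, a+b)] → w = 0.09
R2: long=0.53, excellent=0.05; AND[max(0, a+b−1)] → w = 0.00
R3: average=0.96, excellent=0.05; AND[max(0, a+b−1)] → w = 0.01
Rules with consequent 'moderate': {R1, R3} → strengths 0.09, 0.01
Aggregate via t-conorm [min(1, a+b)]: 0.10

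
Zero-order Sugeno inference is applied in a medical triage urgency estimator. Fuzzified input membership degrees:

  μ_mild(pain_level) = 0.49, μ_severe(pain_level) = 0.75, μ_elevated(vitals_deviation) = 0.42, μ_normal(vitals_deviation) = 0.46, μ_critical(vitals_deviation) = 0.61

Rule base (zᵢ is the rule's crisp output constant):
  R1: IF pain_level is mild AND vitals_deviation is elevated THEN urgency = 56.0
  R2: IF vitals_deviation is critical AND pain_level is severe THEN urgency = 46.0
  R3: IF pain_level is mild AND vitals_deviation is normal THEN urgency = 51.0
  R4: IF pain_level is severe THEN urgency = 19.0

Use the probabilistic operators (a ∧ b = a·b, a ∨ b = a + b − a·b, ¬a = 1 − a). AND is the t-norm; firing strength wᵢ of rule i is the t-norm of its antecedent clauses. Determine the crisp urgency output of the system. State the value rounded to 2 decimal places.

R1 (z=56.0): mild=0.49, elevated=0.42; AND[a·b] → w = 0.2058
R2 (z=46.0): critical=0.61, severe=0.75; AND[a·b] → w = 0.4575
R3 (z=51.0): mild=0.49, normal=0.46; AND[a·b] → w = 0.2254
R4 (z=19.0): severe=0.75 → w = 0.7500
Weighted average = (0.2058·56.0 + 0.4575·46.0 + 0.2254·51.0 + 0.7500·19.0) / (0.2058 + 0.4575 + 0.2254 + 0.7500)
  = 58.3152 / 1.6387 = 35.59

35.59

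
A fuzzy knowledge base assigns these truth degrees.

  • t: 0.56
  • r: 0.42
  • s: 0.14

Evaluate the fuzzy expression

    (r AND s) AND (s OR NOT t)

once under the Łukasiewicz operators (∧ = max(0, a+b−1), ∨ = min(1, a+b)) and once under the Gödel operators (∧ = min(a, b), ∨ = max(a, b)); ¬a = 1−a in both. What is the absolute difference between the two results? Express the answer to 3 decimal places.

0.140

Under Łukasiewicz:
  r AND s = max(0, a+b−1) on (0.42, 0.14) = 0.00
  NOT t = 1 − 0.56 = 0.44
  s OR NOT t = min(1, a+b) on (0.14, 0.44) = 0.58
  (r AND s) AND (s OR NOT t) = max(0, a+b−1) on (0.00, 0.58) = 0.00
  → value = 0.0000
Under Gödel:
  r AND s = min(a, b) on (0.42, 0.14) = 0.14
  NOT t = 1 − 0.56 = 0.44
  s OR NOT t = max(a, b) on (0.14, 0.44) = 0.44
  (r AND s) AND (s OR NOT t) = min(a, b) on (0.14, 0.44) = 0.14
  → value = 0.1400
|0.0000 − 0.1400| = 0.140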